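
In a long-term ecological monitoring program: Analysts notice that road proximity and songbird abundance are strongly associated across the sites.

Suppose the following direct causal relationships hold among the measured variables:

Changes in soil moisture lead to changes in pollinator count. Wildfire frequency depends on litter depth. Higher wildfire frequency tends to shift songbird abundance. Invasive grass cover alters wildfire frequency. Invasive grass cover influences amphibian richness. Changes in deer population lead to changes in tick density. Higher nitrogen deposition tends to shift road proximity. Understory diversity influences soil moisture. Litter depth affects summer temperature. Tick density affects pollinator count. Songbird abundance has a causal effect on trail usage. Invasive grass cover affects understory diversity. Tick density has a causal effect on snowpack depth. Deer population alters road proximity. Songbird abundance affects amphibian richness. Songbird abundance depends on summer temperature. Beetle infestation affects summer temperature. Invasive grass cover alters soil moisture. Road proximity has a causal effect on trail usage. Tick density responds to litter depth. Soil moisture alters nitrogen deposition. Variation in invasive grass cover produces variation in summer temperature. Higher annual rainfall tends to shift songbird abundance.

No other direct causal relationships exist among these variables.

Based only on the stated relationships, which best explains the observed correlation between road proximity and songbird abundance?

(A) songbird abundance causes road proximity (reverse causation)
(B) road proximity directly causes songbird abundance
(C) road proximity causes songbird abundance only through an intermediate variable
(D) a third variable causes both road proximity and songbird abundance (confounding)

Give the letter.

D

Invasive grass cover causes road proximity (invasive grass cover → soil moisture → nitrogen deposition → road proximity) and songbird abundance (invasive grass cover → summer temperature → songbird abundance) — a common cause creating the correlation.
There is no stated path from road proximity to songbird abundance or from songbird abundance to road proximity, so neither direct nor reverse causation applies.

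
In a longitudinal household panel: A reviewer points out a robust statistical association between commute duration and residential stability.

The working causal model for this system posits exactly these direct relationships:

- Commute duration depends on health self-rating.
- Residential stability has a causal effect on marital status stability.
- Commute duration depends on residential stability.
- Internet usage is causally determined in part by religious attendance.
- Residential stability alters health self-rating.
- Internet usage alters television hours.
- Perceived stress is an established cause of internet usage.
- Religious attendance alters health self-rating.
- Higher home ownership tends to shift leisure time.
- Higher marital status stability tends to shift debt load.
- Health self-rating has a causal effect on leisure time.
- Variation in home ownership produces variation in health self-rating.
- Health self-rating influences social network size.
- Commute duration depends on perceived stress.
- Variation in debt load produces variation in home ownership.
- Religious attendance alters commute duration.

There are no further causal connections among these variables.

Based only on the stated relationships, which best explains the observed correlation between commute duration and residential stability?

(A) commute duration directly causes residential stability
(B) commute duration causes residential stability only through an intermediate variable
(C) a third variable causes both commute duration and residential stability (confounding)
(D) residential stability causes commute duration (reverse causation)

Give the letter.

D

The stated link runs residential stability → commute duration; commute duration has no causal path to residential stability. No variable causes both, so confounding is ruled out. The correlation reflects reverse causation.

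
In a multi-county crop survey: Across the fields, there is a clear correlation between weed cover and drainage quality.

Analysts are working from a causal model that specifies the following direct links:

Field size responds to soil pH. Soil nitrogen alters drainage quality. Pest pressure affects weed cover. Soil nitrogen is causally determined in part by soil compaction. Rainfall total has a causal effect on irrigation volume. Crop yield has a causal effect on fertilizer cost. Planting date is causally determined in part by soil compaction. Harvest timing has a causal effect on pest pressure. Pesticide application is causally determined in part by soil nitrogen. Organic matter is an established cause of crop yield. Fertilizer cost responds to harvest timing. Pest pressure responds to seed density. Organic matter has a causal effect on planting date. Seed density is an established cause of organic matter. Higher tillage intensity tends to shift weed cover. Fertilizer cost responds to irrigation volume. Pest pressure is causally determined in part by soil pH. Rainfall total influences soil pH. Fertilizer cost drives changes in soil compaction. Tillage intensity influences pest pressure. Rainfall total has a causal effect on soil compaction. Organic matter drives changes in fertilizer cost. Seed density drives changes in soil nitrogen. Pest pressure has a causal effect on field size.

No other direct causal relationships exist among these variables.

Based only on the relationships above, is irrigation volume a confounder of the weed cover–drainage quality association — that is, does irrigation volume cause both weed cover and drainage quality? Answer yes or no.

Irrigation volume has no stated causal path to weed cover. A confounder must cause both variables, so irrigation volume does not qualify.

no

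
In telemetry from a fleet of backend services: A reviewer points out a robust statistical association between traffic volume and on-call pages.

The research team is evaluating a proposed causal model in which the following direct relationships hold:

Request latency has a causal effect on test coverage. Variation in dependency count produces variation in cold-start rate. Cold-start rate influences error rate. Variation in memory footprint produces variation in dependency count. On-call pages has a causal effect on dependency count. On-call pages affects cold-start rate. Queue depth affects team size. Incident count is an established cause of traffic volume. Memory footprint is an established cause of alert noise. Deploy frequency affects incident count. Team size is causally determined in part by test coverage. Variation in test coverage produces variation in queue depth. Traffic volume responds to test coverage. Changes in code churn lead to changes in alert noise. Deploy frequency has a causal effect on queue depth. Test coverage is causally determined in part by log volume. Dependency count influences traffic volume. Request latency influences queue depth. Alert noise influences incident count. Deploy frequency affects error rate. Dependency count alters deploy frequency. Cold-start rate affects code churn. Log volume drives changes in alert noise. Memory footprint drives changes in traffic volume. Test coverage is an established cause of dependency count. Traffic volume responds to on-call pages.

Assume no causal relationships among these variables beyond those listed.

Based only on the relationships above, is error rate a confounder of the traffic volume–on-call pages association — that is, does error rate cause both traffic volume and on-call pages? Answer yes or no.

no

Error rate has no stated causal path to either traffic volume or on-call pages. A confounder must cause both variables, so error rate does not qualify.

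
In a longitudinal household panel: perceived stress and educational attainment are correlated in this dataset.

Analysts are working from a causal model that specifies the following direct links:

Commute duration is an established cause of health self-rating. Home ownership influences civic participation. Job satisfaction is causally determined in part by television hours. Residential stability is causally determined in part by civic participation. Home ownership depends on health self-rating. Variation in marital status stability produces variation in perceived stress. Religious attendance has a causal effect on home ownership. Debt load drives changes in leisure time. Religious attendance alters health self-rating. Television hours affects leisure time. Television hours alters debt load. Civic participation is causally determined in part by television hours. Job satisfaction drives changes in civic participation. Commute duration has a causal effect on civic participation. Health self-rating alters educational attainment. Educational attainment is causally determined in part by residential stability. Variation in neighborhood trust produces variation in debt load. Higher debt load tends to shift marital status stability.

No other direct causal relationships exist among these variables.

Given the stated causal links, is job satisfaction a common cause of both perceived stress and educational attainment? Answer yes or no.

no

Job satisfaction has no stated causal path to perceived stress. A confounder must cause both variables, so job satisfaction does not qualify.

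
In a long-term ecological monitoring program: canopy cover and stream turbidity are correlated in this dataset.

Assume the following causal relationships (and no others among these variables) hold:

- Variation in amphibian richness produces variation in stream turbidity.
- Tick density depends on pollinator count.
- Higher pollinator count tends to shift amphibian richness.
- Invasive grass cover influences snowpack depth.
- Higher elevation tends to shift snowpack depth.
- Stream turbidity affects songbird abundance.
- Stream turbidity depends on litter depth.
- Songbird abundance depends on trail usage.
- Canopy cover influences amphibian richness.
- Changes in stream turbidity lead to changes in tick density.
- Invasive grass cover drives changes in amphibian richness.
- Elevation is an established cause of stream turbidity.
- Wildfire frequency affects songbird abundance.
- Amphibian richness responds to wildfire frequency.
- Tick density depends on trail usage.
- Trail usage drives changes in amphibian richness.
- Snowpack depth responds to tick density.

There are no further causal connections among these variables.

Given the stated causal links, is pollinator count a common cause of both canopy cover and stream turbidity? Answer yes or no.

Pollinator count has no stated causal path to canopy cover. A confounder must cause both variables, so pollinator count does not qualify.

no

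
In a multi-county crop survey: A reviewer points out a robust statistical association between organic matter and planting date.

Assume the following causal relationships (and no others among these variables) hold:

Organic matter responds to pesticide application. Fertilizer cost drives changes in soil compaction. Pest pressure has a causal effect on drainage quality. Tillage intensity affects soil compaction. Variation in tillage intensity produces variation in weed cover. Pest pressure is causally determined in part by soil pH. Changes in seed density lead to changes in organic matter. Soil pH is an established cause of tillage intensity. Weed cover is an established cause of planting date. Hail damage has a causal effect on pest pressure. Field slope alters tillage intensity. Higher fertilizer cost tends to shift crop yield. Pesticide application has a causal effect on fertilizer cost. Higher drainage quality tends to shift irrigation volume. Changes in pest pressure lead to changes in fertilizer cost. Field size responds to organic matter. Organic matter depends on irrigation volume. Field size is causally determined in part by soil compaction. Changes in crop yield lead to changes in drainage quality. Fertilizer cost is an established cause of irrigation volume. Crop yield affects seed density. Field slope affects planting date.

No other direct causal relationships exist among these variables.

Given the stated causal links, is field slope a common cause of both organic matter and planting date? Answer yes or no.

Field slope has no stated causal path to organic matter. A confounder must cause both variables, so field slope does not qualify.

no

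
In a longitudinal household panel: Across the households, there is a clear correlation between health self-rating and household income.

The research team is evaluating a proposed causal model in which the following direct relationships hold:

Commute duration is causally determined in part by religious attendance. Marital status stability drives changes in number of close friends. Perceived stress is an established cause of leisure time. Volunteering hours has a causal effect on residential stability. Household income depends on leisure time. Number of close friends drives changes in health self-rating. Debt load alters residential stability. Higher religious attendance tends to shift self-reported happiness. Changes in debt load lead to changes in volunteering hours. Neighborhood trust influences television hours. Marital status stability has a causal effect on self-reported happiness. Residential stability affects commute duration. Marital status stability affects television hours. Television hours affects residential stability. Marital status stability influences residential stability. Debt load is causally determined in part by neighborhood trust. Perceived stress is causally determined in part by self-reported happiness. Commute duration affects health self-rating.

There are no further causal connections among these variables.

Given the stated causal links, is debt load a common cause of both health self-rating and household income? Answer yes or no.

Debt load has no stated causal path to household income. A confounder must cause both variables, so debt load does not qualify.

no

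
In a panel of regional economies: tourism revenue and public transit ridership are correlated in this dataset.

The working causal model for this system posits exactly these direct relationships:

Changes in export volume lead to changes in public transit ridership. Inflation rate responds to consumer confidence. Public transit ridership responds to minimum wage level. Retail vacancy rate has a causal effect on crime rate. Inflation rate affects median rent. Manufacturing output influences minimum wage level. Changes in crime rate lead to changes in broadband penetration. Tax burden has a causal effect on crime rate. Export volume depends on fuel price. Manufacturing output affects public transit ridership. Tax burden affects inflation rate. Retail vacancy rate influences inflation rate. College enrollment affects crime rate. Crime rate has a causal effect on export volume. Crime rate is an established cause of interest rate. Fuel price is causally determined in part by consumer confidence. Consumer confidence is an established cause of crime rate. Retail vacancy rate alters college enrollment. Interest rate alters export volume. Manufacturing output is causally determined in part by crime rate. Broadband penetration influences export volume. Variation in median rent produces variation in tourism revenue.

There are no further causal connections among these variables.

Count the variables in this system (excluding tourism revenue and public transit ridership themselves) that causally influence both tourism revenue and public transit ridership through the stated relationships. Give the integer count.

3

The common causes are: consumer confidence (to tourism revenue via consumer confidence → inflation rate → median rent → tourism revenue; to public transit ridership via consumer confidence → crime rate → manufacturing output → public transit ridership); retail vacancy rate (to tourism revenue via retail vacancy rate → inflation rate → median rent → tourism revenue; to public transit ridership via retail vacancy rate → crime rate → manufacturing output → public transit ridership); tax burden (to tourism revenue via tax burden → inflation rate → median rent → tourism revenue; to public transit ridership via tax burden → crime rate → manufacturing output → public transit ridership).
Every other variable lacks a causal path to at least one of tourism revenue and public transit ridership.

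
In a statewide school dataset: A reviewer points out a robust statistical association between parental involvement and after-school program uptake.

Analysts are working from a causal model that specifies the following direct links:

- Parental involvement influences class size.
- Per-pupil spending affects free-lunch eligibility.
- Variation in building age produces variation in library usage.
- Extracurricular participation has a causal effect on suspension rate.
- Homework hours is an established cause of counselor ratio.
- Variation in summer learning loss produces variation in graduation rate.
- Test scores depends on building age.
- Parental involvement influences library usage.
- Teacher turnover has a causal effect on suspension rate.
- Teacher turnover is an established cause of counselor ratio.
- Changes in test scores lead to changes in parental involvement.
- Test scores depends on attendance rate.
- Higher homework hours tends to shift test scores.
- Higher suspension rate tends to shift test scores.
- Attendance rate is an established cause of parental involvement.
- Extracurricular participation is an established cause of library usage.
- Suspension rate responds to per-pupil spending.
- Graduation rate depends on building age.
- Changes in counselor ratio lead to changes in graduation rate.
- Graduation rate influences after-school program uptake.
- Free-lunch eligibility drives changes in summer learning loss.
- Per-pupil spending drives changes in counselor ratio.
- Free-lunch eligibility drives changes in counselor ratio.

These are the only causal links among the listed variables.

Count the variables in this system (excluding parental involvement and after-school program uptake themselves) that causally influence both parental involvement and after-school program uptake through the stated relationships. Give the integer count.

4

The common causes are: building age (to parental involvement via building age → test scores → parental involvement; to after-school program uptake via building age → graduation rate → after-school program uptake); homework hours (to parental involvement via homework hours → test scores → parental involvement; to after-school program uptake via homework hours → counselor ratio → graduation rate → after-school program uptake); per-pupil spending (to parental involvement via per-pupil spending → suspension rate → test scores → parental involvement; to after-school program uptake via per-pupil spending → counselor ratio → graduation rate → after-school program uptake); teacher turnover (to parental involvement via teacher turnover → suspension rate → test scores → parental involvement; to after-school program uptake via teacher turnover → counselor ratio → graduation rate → after-school program uptake).
Every other variable lacks a causal path to at least one of parental involvement and after-school program uptake.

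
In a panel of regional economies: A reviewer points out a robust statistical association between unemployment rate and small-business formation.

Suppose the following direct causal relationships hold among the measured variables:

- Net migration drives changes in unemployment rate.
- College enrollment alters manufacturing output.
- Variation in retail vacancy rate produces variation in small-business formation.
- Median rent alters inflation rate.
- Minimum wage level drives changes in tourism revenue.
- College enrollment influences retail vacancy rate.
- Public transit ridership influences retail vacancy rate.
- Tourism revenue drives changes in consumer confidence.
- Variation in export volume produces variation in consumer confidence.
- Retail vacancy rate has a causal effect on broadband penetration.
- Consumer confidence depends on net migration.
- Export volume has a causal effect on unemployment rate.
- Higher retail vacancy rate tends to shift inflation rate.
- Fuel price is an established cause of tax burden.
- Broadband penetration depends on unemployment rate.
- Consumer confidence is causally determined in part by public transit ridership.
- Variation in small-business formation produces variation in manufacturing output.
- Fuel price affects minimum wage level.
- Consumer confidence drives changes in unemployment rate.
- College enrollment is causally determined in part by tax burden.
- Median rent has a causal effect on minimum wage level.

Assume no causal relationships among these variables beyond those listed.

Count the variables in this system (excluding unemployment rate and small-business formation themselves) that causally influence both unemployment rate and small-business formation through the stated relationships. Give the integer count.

The common causes are: fuel price (to unemployment rate via fuel price → minimum wage level → tourism revenue → consumer confidence → unemployment rate; to small-business formation via fuel price → tax burden → college enrollment → retail vacancy rate → small-business formation); public transit ridership (to unemployment rate via public transit ridership → consumer confidence → unemployment rate; to small-business formation via public transit ridership → retail vacancy rate → small-business formation).
Every other variable lacks a causal path to at least one of unemployment rate and small-business formation.

2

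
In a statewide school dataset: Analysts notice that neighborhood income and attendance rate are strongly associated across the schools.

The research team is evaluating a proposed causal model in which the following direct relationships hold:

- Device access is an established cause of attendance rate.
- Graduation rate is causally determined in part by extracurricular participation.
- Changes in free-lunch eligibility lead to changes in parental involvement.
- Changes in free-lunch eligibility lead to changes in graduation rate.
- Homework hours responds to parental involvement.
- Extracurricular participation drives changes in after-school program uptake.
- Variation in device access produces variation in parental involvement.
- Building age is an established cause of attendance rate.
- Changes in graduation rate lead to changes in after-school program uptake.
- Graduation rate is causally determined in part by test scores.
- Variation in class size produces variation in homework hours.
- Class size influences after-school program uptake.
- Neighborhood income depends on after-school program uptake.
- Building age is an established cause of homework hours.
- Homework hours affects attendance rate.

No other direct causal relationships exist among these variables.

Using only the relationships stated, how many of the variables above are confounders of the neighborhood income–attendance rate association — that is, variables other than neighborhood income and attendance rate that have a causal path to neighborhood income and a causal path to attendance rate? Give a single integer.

2

The common causes are: class size (to neighborhood income via class size → after-school program uptake → neighborhood income; to attendance rate via class size → homework hours → attendance rate); free-lunch eligibility (to neighborhood income via free-lunch eligibility → graduation rate → after-school program uptake → neighborhood income; to attendance rate via free-lunch eligibility → parental involvement → homework hours → attendance rate).
Every other variable lacks a causal path to at least one of neighborhood income and attendance rate.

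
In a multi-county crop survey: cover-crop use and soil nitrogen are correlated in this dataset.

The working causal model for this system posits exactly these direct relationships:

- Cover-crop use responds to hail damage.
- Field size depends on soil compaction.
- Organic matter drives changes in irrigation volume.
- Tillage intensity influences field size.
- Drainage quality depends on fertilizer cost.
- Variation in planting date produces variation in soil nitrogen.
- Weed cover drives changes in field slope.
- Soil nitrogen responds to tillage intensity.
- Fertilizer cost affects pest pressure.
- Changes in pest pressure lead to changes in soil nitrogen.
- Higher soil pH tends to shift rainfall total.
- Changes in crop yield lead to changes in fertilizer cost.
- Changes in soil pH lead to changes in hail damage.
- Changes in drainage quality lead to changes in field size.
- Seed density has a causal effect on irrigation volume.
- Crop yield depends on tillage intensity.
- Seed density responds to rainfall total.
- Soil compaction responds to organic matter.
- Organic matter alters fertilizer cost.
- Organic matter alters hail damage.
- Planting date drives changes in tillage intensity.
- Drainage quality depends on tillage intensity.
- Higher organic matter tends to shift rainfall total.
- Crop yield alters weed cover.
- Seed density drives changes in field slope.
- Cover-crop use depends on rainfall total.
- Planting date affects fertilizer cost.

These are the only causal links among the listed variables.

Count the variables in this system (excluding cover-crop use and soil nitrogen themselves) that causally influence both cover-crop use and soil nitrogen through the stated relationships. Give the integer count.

1

The common causes are: organic matter (to cover-crop use via organic matter → rainfall total → cover-crop use; to soil nitrogen via organic matter → fertilizer cost → pest pressure → soil nitrogen).
Every other variable lacks a causal path to at least one of cover-crop use and soil nitrogen.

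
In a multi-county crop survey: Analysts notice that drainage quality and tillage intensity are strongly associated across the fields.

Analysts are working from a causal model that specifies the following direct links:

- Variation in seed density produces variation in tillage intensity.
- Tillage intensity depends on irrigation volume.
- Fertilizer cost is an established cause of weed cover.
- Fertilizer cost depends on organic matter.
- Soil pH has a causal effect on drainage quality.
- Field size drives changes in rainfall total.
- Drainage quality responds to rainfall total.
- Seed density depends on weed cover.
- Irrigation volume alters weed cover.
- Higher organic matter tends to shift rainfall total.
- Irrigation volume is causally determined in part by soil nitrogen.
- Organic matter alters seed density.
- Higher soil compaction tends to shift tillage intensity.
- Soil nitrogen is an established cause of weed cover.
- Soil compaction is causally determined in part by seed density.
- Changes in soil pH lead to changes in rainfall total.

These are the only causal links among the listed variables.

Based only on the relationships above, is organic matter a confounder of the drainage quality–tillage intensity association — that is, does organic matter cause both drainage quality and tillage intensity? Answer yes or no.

Organic matter has a causal path to drainage quality (organic matter → rainfall total → drainage quality) and to tillage intensity (organic matter → seed density → tillage intensity), so it is a common cause of both — a confounder.

yes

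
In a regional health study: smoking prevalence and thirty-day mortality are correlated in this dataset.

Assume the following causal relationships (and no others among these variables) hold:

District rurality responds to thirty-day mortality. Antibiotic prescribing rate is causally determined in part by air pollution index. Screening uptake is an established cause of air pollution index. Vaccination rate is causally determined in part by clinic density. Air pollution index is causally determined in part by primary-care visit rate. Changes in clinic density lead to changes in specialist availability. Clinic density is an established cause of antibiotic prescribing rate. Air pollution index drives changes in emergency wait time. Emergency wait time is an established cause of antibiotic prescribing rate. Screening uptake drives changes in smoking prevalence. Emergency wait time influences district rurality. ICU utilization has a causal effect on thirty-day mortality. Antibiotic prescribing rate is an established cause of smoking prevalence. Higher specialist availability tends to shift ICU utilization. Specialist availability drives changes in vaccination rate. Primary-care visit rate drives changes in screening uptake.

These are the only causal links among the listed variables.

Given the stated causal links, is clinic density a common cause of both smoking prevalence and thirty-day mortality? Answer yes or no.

yes

Clinic density has a causal path to smoking prevalence (clinic density → antibiotic prescribing rate → smoking prevalence) and to thirty-day mortality (clinic density → specialist availability → ICU utilization → thirty-day mortality), so it is a common cause of both — a confounder.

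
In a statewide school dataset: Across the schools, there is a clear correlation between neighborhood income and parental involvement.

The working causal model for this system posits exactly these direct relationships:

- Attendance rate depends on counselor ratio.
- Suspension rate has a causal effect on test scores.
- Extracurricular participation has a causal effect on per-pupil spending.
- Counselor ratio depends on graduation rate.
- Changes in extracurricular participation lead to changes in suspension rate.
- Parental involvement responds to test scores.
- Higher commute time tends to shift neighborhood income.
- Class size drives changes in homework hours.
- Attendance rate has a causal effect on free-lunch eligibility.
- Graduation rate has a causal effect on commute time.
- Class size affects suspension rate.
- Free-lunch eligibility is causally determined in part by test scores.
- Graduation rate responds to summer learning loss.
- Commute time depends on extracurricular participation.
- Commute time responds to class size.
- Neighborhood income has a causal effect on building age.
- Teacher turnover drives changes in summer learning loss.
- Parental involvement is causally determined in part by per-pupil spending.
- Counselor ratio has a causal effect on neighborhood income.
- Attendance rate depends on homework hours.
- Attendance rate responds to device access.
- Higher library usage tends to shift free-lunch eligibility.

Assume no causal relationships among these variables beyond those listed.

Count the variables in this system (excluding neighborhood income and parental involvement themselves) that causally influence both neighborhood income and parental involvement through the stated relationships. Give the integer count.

The common causes are: class size (to neighborhood income via class size → commute time → neighborhood income; to parental involvement via class size → suspension rate → test scores → parental involvement); extracurricular participation (to neighborhood income via extracurricular participation → commute time → neighborhood income; to parental involvement via extracurricular participation → per-pupil spending → parental involvement).
Every other variable lacks a causal path to at least one of neighborhood income and parental involvement.

2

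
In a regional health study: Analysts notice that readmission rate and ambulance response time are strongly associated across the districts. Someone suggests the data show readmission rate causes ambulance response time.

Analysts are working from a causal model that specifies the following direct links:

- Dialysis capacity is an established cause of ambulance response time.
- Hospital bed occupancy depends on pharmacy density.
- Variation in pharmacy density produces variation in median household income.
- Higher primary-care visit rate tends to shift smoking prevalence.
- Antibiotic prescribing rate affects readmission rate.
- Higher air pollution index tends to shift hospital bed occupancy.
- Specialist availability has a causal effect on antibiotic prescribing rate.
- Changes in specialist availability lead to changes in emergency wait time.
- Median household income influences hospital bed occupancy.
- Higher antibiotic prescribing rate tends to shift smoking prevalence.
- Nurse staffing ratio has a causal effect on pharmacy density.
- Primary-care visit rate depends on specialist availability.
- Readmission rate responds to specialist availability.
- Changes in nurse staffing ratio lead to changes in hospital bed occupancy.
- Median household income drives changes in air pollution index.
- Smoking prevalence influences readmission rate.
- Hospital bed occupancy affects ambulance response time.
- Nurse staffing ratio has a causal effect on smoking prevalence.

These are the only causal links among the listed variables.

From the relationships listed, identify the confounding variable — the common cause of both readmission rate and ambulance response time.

Nurse staffing ratio has a causal path to readmission rate (nurse staffing ratio → smoking prevalence → readmission rate) and a separate causal path to ambulance response time (nurse staffing ratio → hospital bed occupancy → ambulance response time), so it is a common cause of both.
No stated relationship gives readmission rate a causal route to ambulance response time, so the correlation is explained by the shared upstream cause rather than a direct effect.

nurse staffing ratio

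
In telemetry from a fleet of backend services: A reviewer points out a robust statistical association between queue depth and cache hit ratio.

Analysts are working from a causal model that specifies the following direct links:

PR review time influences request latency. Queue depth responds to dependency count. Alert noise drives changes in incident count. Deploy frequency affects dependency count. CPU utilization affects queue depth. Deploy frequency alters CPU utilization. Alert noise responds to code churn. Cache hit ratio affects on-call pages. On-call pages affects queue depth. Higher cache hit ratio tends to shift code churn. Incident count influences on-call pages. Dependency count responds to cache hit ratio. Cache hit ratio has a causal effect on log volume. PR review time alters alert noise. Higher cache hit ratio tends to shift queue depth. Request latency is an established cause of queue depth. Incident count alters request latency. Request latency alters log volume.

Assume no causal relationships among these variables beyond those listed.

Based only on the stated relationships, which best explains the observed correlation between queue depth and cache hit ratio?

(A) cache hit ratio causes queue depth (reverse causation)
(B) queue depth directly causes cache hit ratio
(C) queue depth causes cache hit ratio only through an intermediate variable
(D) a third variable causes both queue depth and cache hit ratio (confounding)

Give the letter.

A

The stated link runs cache hit ratio → queue depth; queue depth has no causal path to cache hit ratio. No variable causes both, so confounding is ruled out. The correlation reflects reverse causation.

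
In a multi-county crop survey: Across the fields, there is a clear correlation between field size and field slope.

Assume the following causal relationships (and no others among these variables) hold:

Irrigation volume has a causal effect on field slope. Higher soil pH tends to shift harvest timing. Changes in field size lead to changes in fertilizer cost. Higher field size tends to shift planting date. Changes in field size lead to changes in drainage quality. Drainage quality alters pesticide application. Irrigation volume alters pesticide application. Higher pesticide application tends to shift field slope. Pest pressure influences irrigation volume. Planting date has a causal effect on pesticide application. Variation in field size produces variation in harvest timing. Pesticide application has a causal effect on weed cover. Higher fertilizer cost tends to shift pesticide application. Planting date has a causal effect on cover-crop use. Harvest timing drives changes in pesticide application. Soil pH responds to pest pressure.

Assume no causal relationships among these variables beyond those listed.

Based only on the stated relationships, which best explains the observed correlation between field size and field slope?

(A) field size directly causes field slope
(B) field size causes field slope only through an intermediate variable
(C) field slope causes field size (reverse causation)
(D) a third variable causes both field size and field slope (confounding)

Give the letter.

Field size reaches field slope through field size → fertilizer cost → pesticide application → field slope — an indirect causal chain with no direct field size → field slope link. No variable causes both field size and field slope, so confounding is ruled out; the effect is mediated.

B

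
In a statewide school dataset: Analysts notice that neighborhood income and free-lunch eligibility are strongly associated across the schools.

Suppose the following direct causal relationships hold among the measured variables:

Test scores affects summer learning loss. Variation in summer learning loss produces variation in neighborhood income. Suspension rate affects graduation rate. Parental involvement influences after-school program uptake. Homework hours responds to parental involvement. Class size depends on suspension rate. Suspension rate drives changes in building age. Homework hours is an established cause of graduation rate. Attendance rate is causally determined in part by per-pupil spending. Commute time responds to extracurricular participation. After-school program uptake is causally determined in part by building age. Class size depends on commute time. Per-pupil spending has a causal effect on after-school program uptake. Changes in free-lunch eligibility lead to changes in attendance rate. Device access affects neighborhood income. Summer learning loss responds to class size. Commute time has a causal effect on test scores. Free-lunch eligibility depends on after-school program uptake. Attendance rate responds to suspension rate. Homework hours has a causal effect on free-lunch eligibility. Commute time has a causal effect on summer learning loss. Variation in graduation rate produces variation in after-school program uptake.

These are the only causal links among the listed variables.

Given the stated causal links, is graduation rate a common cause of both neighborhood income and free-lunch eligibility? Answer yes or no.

Graduation rate has no stated causal path to neighborhood income. A confounder must cause both variables, so graduation rate does not qualify.

no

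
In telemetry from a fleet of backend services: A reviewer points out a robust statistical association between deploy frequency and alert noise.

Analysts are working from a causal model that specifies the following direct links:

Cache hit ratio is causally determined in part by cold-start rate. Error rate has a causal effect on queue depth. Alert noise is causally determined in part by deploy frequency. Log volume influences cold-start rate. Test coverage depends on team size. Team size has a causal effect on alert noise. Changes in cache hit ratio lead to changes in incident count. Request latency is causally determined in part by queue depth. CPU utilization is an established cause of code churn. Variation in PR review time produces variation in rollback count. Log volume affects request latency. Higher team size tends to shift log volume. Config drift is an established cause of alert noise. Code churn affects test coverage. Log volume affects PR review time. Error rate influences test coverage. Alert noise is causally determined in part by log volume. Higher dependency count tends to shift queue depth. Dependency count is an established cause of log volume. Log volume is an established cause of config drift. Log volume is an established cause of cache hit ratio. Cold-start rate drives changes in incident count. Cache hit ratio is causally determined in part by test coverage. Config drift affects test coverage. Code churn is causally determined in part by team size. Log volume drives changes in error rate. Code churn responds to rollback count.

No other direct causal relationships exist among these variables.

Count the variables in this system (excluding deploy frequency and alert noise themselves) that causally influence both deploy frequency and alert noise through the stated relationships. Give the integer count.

0

No listed variable has a causal path to both deploy frequency and alert noise, so there are no common causes.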